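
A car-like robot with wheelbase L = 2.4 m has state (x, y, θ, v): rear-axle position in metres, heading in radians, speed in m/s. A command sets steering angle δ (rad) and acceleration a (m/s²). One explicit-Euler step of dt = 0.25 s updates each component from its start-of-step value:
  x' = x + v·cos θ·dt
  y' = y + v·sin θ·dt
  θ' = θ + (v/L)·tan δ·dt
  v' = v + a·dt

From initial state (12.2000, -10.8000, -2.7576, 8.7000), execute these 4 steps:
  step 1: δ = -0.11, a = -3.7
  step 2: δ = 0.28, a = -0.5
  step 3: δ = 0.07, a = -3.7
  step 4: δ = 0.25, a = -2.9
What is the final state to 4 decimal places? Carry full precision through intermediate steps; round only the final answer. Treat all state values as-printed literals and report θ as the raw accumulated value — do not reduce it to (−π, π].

(5.2417, -14.0152, -2.3901, 6.0000)

after step 1 (δ=-0.11, a=-3.7): (10.183392, -11.614810, -2.857692, 7.775000)
after step 2 (δ=0.28, a=-0.5): (8.317450, -12.159260, -2.624802, 7.650000)
after step 3 (δ=0.07, a=-3.7): (6.654704, -13.104211, -2.568930, 6.725000)
after step 4 (δ=0.25, a=-2.9): (5.241679, -14.015233, -2.390058, 6.000000)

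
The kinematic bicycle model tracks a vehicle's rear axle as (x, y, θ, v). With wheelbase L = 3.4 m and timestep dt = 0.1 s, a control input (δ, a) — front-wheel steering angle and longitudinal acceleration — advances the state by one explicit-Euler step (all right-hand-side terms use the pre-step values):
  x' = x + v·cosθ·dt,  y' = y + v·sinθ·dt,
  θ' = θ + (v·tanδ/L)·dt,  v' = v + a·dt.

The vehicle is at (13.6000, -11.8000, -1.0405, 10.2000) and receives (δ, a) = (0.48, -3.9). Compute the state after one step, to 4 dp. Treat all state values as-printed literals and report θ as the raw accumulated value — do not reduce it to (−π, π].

(14.1159, -12.6799, -0.8843, 9.8100)

x' = 13.6000 + 10.2000·cos(-1.0405)·0.1 = 14.1159
y' = -11.8000 + 10.2000·sin(-1.0405)·0.1 = -12.6799
θ' = -1.0405 + (10.2000/3.4)·tan(0.48)·0.1 = -0.8843
v' = 10.2000 − 3.9000·0.1 = 9.8100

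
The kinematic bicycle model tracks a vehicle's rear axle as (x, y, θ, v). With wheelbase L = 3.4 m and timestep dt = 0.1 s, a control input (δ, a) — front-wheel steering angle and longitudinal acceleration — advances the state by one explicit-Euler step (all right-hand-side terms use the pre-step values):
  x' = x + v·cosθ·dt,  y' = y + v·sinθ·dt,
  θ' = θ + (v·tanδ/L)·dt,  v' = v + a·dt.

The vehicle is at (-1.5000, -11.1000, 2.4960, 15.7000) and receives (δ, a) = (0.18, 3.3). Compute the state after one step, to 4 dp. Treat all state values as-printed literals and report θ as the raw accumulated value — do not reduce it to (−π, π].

x' = -1.5000 + 15.7000·cos(2.4960)·0.1 = -2.7540
y' = -11.1000 + 15.7000·sin(2.4960)·0.1 = -10.1554
θ' = 2.4960 + (15.7000/3.4)·tan(0.18)·0.1 = 2.5800
v' = 15.7000 + 3.3000·0.1 = 16.0300

(-2.7540, -10.1554, 2.5800, 16.0300)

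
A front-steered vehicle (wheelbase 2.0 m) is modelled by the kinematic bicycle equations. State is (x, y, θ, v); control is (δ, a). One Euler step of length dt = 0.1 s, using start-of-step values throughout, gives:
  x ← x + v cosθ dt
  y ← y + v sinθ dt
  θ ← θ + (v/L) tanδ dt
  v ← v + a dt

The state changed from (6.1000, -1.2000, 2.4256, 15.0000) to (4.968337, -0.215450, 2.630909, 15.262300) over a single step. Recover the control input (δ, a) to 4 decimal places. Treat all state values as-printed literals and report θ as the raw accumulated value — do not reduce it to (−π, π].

δ = 0.2672, a = 2.6230

a = (v'−v)/dt = (0.262300)/0.1 = 2.6230
Δθ = θ'−θ = 0.205309;  (v·dt/L) = 15.0000·0.1/2.0 = 0.750000
tan δ = Δθ·L/(v·dt) = 0.273745  →  δ = 0.2672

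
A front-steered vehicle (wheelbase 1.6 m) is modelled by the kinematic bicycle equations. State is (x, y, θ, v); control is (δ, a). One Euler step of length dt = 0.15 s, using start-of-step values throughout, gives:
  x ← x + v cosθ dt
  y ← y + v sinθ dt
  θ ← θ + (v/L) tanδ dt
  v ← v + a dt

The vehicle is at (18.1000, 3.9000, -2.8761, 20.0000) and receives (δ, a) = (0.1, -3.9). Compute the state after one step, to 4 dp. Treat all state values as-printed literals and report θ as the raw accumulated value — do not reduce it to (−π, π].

x' = 18.1000 + 20.0000·cos(-2.8761)·0.15 = 15.2051
y' = 3.9000 + 20.0000·sin(-2.8761)·0.15 = 3.1128
θ' = -2.8761 + (20.0000/1.6)·tan(0.1)·0.15 = -2.6880
v' = 20.0000 − 3.9000·0.15 = 19.4150

(15.2051, 3.1128, -2.6880, 19.4150)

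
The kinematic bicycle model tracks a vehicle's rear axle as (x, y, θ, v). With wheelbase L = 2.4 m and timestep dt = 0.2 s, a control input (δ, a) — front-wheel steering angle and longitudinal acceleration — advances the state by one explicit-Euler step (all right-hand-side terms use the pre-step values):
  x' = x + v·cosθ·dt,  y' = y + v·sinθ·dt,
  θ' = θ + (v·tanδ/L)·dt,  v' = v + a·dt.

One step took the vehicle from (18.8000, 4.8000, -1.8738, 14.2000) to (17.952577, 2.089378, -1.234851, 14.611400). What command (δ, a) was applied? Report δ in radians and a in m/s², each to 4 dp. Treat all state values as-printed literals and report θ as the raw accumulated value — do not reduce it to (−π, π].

a = (v'−v)/dt = (0.411400)/0.2 = 2.0570
Δθ = θ'−θ = 0.638949;  (v·dt/L) = 14.2000·0.2/2.4 = 1.183333
tan δ = Δθ·L/(v·dt) = 0.539957  →  δ = 0.4951

δ = 0.4951, a = 2.0570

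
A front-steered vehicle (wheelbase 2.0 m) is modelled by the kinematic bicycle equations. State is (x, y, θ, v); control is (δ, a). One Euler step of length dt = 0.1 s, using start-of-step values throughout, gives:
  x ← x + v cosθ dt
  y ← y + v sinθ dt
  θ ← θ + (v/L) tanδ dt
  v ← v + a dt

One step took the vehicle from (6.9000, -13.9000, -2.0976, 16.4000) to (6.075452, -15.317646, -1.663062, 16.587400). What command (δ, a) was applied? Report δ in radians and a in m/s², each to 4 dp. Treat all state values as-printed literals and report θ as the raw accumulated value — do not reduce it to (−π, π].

a = (v'−v)/dt = (0.187400)/0.1 = 1.8740
Δθ = θ'−θ = 0.434538;  (v·dt/L) = 16.4000·0.1/2.0 = 0.820000
tan δ = Δθ·L/(v·dt) = 0.529924  →  δ = 0.4873

δ = 0.4873, a = 1.8740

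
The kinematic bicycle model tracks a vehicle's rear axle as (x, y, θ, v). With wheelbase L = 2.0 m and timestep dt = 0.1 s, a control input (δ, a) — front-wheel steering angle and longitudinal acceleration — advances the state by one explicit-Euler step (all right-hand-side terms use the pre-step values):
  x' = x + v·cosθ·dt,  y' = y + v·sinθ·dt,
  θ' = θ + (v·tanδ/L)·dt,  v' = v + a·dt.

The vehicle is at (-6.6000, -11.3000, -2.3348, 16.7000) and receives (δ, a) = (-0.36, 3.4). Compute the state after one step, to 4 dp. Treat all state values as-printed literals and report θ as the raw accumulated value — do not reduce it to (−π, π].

x' = -6.6000 + 16.7000·cos(-2.3348)·0.1 = -7.7553
y' = -11.3000 + 16.7000·sin(-2.3348)·0.1 = -12.5059
θ' = -2.3348 + (16.7000/2.0)·tan(-0.36)·0.1 = -2.6491
v' = 16.7000 + 3.4000·0.1 = 17.0400

(-7.7553, -12.5059, -2.6491, 17.0400)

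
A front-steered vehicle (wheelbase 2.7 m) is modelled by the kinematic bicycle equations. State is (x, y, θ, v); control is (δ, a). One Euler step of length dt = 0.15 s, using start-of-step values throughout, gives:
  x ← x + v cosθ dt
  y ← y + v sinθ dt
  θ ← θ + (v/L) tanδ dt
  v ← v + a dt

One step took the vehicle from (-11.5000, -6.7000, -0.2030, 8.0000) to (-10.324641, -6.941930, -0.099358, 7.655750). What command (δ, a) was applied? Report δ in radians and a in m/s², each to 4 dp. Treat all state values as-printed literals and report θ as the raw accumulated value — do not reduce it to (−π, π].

a = (v'−v)/dt = (-0.344250)/0.15 = -2.2950
Δθ = θ'−θ = 0.103642;  (v·dt/L) = 8.0000·0.15/2.7 = 0.444444
tan δ = Δθ·L/(v·dt) = 0.233195  →  δ = 0.2291

δ = 0.2291, a = -2.2950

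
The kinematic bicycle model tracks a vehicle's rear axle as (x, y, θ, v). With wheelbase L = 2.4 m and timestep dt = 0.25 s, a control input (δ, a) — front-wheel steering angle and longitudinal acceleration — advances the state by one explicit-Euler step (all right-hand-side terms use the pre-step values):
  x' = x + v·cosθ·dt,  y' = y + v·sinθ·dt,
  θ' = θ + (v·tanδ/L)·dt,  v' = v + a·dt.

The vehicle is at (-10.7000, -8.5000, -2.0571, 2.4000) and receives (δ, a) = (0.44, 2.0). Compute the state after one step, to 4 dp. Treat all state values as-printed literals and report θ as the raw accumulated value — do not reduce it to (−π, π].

x' = -10.7000 + 2.4000·cos(-2.0571)·0.25 = -10.9804
y' = -8.5000 + 2.4000·sin(-2.0571)·0.25 = -9.0304
θ' = -2.0571 + (2.4000/2.4)·tan(0.44)·0.25 = -1.9394
v' = 2.4000 + 2.0000·0.25 = 2.9000

(-10.9804, -9.0304, -1.9394, 2.9000)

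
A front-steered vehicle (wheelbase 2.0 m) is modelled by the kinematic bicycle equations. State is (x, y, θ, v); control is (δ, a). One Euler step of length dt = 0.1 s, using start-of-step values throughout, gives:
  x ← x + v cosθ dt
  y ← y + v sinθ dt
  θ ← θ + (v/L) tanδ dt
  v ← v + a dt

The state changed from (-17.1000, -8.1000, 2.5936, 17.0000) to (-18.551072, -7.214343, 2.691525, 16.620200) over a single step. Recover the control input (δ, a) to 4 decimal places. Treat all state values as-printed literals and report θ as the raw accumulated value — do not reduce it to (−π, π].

δ = 0.1147, a = -3.7980

a = (v'−v)/dt = (-0.379800)/0.1 = -3.7980
Δθ = θ'−θ = 0.097925;  (v·dt/L) = 17.0000·0.1/2.0 = 0.850000
tan δ = Δθ·L/(v·dt) = 0.115206  →  δ = 0.1147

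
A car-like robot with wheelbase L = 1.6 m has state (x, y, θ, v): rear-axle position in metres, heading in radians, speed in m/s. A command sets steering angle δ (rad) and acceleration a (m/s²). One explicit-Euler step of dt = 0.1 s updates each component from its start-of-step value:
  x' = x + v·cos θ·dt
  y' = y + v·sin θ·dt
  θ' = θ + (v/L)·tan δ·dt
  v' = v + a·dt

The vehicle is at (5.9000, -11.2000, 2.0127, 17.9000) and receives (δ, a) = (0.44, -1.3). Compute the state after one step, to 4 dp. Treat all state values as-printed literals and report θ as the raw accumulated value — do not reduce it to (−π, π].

(5.1345, -9.5819, 2.5394, 17.7700)

x' = 5.9000 + 17.9000·cos(2.0127)·0.1 = 5.1345
y' = -11.2000 + 17.9000·sin(2.0127)·0.1 = -9.5819
θ' = 2.0127 + (17.9000/1.6)·tan(0.44)·0.1 = 2.5394
v' = 17.9000 − 1.3000·0.1 = 17.7700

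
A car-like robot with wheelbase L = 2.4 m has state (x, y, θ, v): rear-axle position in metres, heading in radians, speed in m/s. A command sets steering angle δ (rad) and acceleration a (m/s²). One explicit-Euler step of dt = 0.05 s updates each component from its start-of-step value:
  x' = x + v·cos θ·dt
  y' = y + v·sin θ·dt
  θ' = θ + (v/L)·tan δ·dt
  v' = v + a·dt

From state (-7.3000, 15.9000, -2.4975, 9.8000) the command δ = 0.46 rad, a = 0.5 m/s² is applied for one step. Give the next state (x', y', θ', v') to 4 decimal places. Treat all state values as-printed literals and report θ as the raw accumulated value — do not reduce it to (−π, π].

(-7.6918, 15.6058, -2.3963, 9.8250)

x' = -7.3000 + 9.8000·cos(-2.4975)·0.05 = -7.6918
y' = 15.9000 + 9.8000·sin(-2.4975)·0.05 = 15.6058
θ' = -2.4975 + (9.8000/2.4)·tan(0.46)·0.05 = -2.3963
v' = 9.8000 + 0.5000·0.05 = 9.8250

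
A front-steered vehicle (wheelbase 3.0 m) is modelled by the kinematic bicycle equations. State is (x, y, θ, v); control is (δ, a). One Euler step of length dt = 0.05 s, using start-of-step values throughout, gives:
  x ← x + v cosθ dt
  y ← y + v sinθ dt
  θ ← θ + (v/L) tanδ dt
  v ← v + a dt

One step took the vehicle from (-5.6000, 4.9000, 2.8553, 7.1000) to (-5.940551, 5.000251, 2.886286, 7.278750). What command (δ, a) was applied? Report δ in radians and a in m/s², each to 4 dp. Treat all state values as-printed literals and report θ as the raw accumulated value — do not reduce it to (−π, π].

a = (v'−v)/dt = (0.178750)/0.05 = 3.5750
Δθ = θ'−θ = 0.030986;  (v·dt/L) = 7.1000·0.05/3.0 = 0.118333
tan δ = Δθ·L/(v·dt) = 0.261854  →  δ = 0.2561

δ = 0.2561, a = 3.5750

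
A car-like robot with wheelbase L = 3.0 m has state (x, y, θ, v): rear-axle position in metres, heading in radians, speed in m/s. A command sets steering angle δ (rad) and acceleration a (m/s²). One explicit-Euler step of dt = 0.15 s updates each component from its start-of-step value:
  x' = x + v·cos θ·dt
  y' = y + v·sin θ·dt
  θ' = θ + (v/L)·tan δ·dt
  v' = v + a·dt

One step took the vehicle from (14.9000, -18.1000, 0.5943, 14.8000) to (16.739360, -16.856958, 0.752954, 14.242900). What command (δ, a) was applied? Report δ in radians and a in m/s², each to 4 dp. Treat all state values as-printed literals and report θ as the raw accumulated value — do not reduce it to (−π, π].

δ = 0.2112, a = -3.7140

a = (v'−v)/dt = (-0.557100)/0.15 = -3.7140
Δθ = θ'−θ = 0.158654;  (v·dt/L) = 14.8000·0.15/3.0 = 0.740000
tan δ = Δθ·L/(v·dt) = 0.214397  →  δ = 0.2112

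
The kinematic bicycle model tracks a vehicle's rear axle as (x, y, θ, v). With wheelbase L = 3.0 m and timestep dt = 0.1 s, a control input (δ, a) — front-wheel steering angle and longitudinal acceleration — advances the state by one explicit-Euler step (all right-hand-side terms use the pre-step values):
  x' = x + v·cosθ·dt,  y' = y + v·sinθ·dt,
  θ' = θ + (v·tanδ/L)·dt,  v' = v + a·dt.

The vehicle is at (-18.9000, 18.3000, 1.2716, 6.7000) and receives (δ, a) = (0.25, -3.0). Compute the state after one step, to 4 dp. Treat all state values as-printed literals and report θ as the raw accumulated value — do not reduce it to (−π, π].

(-18.7025, 18.9402, 1.3286, 6.4000)

x' = -18.9000 + 6.7000·cos(1.2716)·0.1 = -18.7025
y' = 18.3000 + 6.7000·sin(1.2716)·0.1 = 18.9402
θ' = 1.2716 + (6.7000/3.0)·tan(0.25)·0.1 = 1.3286
v' = 6.7000 − 3.0000·0.1 = 6.4000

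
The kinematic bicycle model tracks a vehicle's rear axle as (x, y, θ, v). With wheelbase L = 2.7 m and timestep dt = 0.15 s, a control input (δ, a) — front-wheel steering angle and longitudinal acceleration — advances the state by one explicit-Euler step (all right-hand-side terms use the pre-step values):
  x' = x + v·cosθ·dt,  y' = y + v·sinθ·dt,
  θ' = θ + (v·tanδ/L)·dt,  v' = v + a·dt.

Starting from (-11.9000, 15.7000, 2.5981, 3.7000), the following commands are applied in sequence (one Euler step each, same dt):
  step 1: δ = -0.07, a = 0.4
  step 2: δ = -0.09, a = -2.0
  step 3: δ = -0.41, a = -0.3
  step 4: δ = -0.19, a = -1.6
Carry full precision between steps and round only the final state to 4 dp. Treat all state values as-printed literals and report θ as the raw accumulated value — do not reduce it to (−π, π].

(-13.6931, 16.8828, 2.4448, 3.1750)

after step 1 (δ=-0.07, a=0.4): (-12.375029, 15.987006, 2.583688, 3.760000)
after step 2 (δ=-0.09, a=-2.0): (-12.853507, 16.285594, 2.564837, 3.460000)
after step 3 (δ=-0.41, a=-0.3): (-13.288552, 16.568608, 2.481291, 3.415000)
after step 4 (δ=-0.19, a=-1.6): (-13.693130, 16.882799, 2.444804, 3.175000)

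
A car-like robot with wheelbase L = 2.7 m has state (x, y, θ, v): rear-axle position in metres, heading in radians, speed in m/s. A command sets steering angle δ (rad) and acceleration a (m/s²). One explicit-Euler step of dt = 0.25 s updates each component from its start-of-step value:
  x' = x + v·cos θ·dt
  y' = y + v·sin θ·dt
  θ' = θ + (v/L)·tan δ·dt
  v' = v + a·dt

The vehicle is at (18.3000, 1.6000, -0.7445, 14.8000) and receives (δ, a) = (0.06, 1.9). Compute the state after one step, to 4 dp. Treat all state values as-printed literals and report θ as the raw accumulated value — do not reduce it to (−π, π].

x' = 18.3000 + 14.8000·cos(-0.7445)·0.25 = 21.0211
y' = 1.6000 + 14.8000·sin(-0.7445)·0.25 = -0.9071
θ' = -0.7445 + (14.8000/2.7)·tan(0.06)·0.25 = -0.6622
v' = 14.8000 + 1.9000·0.25 = 15.2750

(21.0211, -0.9071, -0.6622, 15.2750)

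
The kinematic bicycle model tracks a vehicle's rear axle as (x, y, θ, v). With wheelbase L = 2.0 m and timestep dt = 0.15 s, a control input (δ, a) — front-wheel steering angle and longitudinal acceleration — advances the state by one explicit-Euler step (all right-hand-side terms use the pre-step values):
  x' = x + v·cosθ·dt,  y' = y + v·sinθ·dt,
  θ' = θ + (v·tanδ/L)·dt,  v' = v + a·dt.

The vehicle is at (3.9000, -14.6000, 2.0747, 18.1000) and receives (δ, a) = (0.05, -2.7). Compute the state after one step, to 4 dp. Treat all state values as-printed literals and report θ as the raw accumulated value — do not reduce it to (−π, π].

x' = 3.9000 + 18.1000·cos(2.0747)·0.15 = 2.5891
y' = -14.6000 + 18.1000·sin(2.0747)·0.15 = -12.2225
θ' = 2.0747 + (18.1000/2.0)·tan(0.05)·0.15 = 2.1426
v' = 18.1000 − 2.7000·0.15 = 17.6950

(2.5891, -12.2225, 2.1426, 17.6950)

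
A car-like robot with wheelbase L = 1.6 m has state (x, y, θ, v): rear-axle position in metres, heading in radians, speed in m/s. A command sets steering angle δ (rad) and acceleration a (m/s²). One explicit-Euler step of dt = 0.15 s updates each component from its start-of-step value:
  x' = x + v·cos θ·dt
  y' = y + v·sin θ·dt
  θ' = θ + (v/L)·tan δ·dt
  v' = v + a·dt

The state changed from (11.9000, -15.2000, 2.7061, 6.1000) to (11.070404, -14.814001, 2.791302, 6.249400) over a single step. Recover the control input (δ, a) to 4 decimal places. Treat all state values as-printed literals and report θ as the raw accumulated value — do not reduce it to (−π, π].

a = (v'−v)/dt = (0.149400)/0.15 = 0.9960
Δθ = θ'−θ = 0.085202;  (v·dt/L) = 6.1000·0.15/1.6 = 0.571875
tan δ = Δθ·L/(v·dt) = 0.148987  →  δ = 0.1479

δ = 0.1479, a = 0.9960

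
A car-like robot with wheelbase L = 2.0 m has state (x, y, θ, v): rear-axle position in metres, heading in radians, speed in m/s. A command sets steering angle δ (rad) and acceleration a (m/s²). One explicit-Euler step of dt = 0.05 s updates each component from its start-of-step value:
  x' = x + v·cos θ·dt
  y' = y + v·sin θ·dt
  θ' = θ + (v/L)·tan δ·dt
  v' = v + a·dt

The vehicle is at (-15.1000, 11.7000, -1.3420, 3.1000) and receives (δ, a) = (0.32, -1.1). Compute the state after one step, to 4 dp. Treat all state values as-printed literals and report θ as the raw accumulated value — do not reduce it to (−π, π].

x' = -15.1000 + 3.1000·cos(-1.3420)·0.05 = -15.0648
y' = 11.7000 + 3.1000·sin(-1.3420)·0.05 = 11.5490
θ' = -1.3420 + (3.1000/2.0)·tan(0.32)·0.05 = -1.3163
v' = 3.1000 − 1.1000·0.05 = 3.0450

(-15.0648, 11.5490, -1.3163, 3.0450)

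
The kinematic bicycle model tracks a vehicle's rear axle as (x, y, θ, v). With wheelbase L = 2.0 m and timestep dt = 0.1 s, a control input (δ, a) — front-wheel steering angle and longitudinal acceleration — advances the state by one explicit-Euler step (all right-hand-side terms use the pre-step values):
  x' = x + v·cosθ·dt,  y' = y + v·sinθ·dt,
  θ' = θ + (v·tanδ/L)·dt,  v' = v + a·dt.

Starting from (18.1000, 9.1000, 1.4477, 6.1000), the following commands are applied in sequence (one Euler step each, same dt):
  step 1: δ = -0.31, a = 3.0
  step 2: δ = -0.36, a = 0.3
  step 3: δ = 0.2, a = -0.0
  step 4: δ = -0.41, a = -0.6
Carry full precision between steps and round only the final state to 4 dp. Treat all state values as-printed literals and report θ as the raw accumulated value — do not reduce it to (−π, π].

after step 1 (δ=-0.31, a=3.0): (18.174899, 9.705384, 1.350000, 6.400000)
after step 2 (δ=-0.36, a=0.3): (18.315063, 10.329847, 1.229551, 6.430000)
after step 3 (δ=0.2, a=-0.0): (18.530250, 10.935771, 1.294722, 6.430000)
after step 4 (δ=-0.41, a=-0.6): (18.705519, 11.554423, 1.154989, 6.370000)

(18.7055, 11.5544, 1.1550, 6.3700)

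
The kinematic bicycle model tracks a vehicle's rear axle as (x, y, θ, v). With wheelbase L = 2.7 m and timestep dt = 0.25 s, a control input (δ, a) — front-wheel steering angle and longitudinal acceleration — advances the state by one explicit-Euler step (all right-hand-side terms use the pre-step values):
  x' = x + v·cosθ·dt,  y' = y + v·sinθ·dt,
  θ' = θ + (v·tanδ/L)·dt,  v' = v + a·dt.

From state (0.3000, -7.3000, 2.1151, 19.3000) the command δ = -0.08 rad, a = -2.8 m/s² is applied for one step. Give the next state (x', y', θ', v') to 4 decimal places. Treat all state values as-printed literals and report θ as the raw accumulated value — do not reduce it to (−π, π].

x' = 0.3000 + 19.3000·cos(2.1151)·0.25 = -2.1985
y' = -7.3000 + 19.3000·sin(2.1151)·0.25 = -3.1723
θ' = 2.1151 + (19.3000/2.7)·tan(-0.08)·0.25 = 1.9718
v' = 19.3000 − 2.8000·0.25 = 18.6000

(-2.1985, -3.1723, 1.9718, 18.6000)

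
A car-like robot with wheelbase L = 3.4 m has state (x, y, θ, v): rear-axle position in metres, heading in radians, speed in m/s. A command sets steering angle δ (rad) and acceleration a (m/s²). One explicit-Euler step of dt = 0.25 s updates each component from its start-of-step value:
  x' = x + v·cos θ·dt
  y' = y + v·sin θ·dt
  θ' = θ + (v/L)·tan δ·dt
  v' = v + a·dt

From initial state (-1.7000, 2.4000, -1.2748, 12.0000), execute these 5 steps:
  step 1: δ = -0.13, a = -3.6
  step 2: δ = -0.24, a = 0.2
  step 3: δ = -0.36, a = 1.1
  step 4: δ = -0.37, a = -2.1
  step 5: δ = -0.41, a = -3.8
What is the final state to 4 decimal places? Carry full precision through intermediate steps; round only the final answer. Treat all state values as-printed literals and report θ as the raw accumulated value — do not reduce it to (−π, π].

after step 1 (δ=-0.13, a=-3.6): (-0.824921, -0.469536, -1.390156, 11.100000)
after step 2 (δ=-0.24, a=0.2): (-0.326367, -3.199384, -1.589888, 11.150000)
after step 3 (δ=-0.36, a=1.1): (-0.379583, -5.986376, -1.898483, 11.425000)
after step 4 (δ=-0.37, a=-2.1): (-1.298879, -8.690643, -2.224317, 10.900000)
after step 5 (δ=-0.41, a=-3.8): (-2.955639, -10.854151, -2.572661, 9.950000)

(-2.9556, -10.8542, -2.5727, 9.9500)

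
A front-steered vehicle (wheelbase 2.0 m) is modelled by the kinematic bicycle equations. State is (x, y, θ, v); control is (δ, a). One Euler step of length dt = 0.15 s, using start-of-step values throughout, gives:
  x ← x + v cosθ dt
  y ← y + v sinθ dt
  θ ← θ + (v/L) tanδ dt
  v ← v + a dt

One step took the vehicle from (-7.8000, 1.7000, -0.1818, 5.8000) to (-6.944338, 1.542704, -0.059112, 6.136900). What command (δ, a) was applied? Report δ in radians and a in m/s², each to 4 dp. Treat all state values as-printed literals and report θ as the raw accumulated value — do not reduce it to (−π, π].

a = (v'−v)/dt = (0.336900)/0.15 = 2.2460
Δθ = θ'−θ = 0.122688;  (v·dt/L) = 5.8000·0.15/2.0 = 0.435000
tan δ = Δθ·L/(v·dt) = 0.282041  →  δ = 0.2749

δ = 0.2749, a = 2.2460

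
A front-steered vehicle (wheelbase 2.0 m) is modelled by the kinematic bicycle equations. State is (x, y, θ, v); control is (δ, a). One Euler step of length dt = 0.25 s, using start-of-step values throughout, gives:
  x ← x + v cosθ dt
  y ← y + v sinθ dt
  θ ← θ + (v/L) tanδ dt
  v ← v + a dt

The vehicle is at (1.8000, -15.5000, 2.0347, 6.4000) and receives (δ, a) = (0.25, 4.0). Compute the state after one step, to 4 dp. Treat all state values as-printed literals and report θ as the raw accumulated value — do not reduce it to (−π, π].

x' = 1.8000 + 6.4000·cos(2.0347)·0.25 = 1.0841
y' = -15.5000 + 6.4000·sin(2.0347)·0.25 = -14.0691
θ' = 2.0347 + (6.4000/2.0)·tan(0.25)·0.25 = 2.2390
v' = 6.4000 + 4.0000·0.25 = 7.4000

(1.0841, -14.0691, 2.2390, 7.4000)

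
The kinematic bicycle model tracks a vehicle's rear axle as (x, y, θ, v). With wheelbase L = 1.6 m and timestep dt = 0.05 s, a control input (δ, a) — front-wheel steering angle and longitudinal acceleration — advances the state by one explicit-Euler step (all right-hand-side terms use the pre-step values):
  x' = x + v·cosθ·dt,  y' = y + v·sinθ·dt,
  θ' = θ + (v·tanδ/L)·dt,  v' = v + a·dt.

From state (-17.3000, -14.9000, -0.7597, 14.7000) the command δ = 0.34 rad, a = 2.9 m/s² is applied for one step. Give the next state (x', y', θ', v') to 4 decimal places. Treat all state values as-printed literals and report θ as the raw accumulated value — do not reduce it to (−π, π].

(-16.7671, -15.4062, -0.5972, 14.8450)

x' = -17.3000 + 14.7000·cos(-0.7597)·0.05 = -16.7671
y' = -14.9000 + 14.7000·sin(-0.7597)·0.05 = -15.4062
θ' = -0.7597 + (14.7000/1.6)·tan(0.34)·0.05 = -0.5972
v' = 14.7000 + 2.9000·0.05 = 14.8450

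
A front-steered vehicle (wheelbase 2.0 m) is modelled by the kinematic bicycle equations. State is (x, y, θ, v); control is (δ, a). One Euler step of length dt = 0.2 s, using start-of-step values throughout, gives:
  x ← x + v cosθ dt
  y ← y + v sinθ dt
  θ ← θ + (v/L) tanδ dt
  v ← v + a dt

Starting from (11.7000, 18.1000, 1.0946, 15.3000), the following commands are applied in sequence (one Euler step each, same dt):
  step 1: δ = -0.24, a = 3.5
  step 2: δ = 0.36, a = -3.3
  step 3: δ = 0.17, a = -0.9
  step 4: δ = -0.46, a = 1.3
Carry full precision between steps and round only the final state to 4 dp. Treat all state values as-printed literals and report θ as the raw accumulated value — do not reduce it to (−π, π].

after step 1 (δ=-0.24, a=3.5): (13.102710, 20.819560, 0.720183, 16.000000)
after step 2 (δ=0.36, a=-3.3): (15.508101, 22.930032, 1.322428, 15.340000)
after step 3 (δ=0.17, a=-0.9): (16.262285, 25.903890, 1.585750, 15.160000)
after step 4 (δ=-0.46, a=1.3): (16.216949, 28.935551, 0.834649, 15.420000)

(16.2169, 28.9356, 0.8346, 15.4200)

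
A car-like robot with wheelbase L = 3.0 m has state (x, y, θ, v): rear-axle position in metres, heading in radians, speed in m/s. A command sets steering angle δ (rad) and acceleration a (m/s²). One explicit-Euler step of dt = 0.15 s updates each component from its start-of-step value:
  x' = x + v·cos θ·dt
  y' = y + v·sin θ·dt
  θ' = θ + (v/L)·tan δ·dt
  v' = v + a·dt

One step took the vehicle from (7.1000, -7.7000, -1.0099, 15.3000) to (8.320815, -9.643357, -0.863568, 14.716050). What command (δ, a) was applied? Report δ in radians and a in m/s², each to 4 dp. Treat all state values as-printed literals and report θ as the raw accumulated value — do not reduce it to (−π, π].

a = (v'−v)/dt = (-0.583950)/0.15 = -3.8930
Δθ = θ'−θ = 0.146332;  (v·dt/L) = 15.3000·0.15/3.0 = 0.765000
tan δ = Δθ·L/(v·dt) = 0.191284  →  δ = 0.1890

δ = 0.1890, a = -3.8930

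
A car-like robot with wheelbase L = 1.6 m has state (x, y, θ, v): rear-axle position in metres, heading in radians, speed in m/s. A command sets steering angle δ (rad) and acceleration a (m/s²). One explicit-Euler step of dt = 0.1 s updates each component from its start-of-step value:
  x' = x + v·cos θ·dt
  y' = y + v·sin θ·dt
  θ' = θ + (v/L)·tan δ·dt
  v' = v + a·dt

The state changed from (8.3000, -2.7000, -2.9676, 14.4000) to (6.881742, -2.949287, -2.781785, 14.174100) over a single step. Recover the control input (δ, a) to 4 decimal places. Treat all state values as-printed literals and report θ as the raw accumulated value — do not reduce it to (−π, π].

δ = 0.2036, a = -2.2590

a = (v'−v)/dt = (-0.225900)/0.1 = -2.2590
Δθ = θ'−θ = 0.185815;  (v·dt/L) = 14.4000·0.1/1.6 = 0.900000
tan δ = Δθ·L/(v·dt) = 0.206461  →  δ = 0.2036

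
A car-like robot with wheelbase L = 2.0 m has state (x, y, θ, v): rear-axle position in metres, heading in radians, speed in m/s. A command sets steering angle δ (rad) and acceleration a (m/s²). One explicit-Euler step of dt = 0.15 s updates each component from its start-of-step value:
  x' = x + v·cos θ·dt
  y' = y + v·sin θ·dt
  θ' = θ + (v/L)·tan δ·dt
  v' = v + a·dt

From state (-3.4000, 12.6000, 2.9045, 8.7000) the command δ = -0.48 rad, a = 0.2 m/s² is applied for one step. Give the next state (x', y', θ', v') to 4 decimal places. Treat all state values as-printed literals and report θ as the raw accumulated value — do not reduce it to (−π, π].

(-4.6685, 12.9065, 2.5648, 8.7300)

x' = -3.4000 + 8.7000·cos(2.9045)·0.15 = -4.6685
y' = 12.6000 + 8.7000·sin(2.9045)·0.15 = 12.9065
θ' = 2.9045 + (8.7000/2.0)·tan(-0.48)·0.15 = 2.5648
v' = 8.7000 + 0.2000·0.15 = 8.7300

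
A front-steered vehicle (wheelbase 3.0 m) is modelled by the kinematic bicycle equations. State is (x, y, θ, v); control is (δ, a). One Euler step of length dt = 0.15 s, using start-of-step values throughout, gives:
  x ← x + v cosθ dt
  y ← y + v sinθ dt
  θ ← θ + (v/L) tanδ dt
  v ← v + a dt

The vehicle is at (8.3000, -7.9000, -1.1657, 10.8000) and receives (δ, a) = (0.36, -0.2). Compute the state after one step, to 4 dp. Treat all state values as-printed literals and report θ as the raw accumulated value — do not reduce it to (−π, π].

x' = 8.3000 + 10.8000·cos(-1.1657)·0.15 = 8.9385
y' = -7.9000 + 10.8000·sin(-1.1657)·0.15 = -9.3889
θ' = -1.1657 + (10.8000/3.0)·tan(0.36)·0.15 = -0.9624
v' = 10.8000 − 0.2000·0.15 = 10.7700

(8.9385, -9.3889, -0.9624, 10.7700)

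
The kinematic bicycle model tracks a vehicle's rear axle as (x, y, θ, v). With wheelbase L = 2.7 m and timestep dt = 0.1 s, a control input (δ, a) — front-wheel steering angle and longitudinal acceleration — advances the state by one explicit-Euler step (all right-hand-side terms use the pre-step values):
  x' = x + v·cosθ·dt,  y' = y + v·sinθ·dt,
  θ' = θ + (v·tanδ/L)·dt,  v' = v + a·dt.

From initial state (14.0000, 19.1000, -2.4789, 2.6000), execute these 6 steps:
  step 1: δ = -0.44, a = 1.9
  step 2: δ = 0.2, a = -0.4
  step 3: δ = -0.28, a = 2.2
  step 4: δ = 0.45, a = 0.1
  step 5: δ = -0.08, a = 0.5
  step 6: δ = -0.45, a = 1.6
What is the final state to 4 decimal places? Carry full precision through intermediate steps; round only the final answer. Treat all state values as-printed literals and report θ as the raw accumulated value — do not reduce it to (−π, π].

after step 1 (δ=-0.44, a=1.9): (13.795032, 18.940037, -2.524234, 2.790000)
after step 2 (δ=0.2, a=-0.4): (13.567532, 18.778529, -2.503288, 2.750000)
after step 3 (δ=-0.28, a=2.2): (13.346678, 18.614674, -2.532576, 2.970000)
after step 4 (δ=0.45, a=0.1): (13.103075, 18.444772, -2.479440, 2.980000)
after step 5 (δ=-0.08, a=0.5): (12.868052, 18.261557, -2.488288, 3.030000)
after step 6 (δ=-0.45, a=1.6): (12.627446, 18.077389, -2.542498, 3.190000)

(12.6274, 18.0774, -2.5425, 3.1900)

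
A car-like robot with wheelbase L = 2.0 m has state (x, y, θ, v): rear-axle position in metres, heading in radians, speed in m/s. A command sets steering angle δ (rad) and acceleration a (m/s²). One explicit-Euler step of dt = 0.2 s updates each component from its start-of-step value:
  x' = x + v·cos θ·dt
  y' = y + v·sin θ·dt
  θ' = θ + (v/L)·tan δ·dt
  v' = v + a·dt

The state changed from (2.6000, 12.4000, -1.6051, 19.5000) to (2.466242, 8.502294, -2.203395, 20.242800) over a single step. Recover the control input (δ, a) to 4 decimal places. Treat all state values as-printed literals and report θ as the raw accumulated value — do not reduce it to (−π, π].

δ = -0.2977, a = 3.7140

a = (v'−v)/dt = (0.742800)/0.2 = 3.7140
Δθ = θ'−θ = -0.598295;  (v·dt/L) = 19.5000·0.2/2.0 = 1.950000
tan δ = Δθ·L/(v·dt) = -0.306818  →  δ = -0.2977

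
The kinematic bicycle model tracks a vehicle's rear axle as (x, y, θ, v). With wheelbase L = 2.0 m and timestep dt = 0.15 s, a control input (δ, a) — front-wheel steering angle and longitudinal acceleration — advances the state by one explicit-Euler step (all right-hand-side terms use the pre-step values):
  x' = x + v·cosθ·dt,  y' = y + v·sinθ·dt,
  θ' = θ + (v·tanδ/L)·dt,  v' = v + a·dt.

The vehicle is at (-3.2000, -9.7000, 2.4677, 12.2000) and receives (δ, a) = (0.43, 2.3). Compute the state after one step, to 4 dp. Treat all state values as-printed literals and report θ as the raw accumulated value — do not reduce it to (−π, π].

(-4.6300, -8.5580, 2.8873, 12.5450)

x' = -3.2000 + 12.2000·cos(2.4677)·0.15 = -4.6300
y' = -9.7000 + 12.2000·sin(2.4677)·0.15 = -8.5580
θ' = 2.4677 + (12.2000/2.0)·tan(0.43)·0.15 = 2.8873
v' = 12.2000 + 2.3000·0.15 = 12.5450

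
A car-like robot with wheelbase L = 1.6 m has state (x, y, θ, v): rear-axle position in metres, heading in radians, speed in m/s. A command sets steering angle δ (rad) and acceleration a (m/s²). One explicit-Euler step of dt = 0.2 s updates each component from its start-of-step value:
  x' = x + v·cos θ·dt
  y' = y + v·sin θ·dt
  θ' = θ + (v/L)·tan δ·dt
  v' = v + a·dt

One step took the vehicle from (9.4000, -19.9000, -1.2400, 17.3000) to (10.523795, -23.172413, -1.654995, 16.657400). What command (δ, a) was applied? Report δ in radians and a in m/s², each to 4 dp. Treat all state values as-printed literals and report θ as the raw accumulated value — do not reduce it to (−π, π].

δ = -0.1896, a = -3.2130

a = (v'−v)/dt = (-0.642600)/0.2 = -3.2130
Δθ = θ'−θ = -0.414995;  (v·dt/L) = 17.3000·0.2/1.6 = 2.162500
tan δ = Δθ·L/(v·dt) = -0.191905  →  δ = -0.1896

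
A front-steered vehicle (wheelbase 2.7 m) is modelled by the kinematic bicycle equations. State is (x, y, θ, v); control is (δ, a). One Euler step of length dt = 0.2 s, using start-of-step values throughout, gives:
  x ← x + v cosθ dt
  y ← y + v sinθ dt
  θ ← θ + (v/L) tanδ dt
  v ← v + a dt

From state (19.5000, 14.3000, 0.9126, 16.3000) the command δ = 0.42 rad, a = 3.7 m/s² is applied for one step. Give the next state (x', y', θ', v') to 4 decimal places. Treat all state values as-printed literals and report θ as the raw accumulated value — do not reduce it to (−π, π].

(21.4941, 16.8790, 1.4518, 17.0400)

x' = 19.5000 + 16.3000·cos(0.9126)·0.2 = 21.4941
y' = 14.3000 + 16.3000·sin(0.9126)·0.2 = 16.8790
θ' = 0.9126 + (16.3000/2.7)·tan(0.42)·0.2 = 1.4518
v' = 16.3000 + 3.7000·0.2 = 17.0400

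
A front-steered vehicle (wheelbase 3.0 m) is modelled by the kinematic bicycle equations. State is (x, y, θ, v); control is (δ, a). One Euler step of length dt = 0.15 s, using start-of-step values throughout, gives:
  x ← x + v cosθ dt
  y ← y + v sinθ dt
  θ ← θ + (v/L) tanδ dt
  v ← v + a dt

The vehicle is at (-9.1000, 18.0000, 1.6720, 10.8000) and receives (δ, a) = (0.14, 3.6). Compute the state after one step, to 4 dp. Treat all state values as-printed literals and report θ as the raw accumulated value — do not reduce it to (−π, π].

x' = -9.1000 + 10.8000·cos(1.6720)·0.15 = -9.2637
y' = 18.0000 + 10.8000·sin(1.6720)·0.15 = 19.6117
θ' = 1.6720 + (10.8000/3.0)·tan(0.14)·0.15 = 1.7481
v' = 10.8000 + 3.6000·0.15 = 11.3400

(-9.2637, 19.6117, 1.7481, 11.3400)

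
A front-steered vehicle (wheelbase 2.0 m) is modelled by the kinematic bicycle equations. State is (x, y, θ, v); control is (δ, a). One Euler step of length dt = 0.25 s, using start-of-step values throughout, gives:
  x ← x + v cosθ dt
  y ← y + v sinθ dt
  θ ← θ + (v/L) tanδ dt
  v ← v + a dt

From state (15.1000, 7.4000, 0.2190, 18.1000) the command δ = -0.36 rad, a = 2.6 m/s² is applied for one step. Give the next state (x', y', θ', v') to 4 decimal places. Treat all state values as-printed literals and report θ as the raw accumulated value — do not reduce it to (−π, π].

x' = 15.1000 + 18.1000·cos(0.2190)·0.25 = 19.5169
y' = 7.4000 + 18.1000·sin(0.2190)·0.25 = 8.3831
θ' = 0.2190 + (18.1000/2.0)·tan(-0.36)·0.25 = -0.6326
v' = 18.1000 + 2.6000·0.25 = 18.7500

(19.5169, 8.3831, -0.6326, 18.7500)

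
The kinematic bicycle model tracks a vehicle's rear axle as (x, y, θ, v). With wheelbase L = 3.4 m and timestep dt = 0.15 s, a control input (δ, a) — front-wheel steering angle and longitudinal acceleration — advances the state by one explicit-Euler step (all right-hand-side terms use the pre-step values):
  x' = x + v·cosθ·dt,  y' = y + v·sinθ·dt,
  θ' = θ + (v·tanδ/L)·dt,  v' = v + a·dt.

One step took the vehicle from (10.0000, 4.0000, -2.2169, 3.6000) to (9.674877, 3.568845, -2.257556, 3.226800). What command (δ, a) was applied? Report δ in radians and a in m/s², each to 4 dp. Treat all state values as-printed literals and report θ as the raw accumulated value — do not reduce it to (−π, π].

δ = -0.2506, a = -2.4880

a = (v'−v)/dt = (-0.373200)/0.15 = -2.4880
Δθ = θ'−θ = -0.040656;  (v·dt/L) = 3.6000·0.15/3.4 = 0.158824
tan δ = Δθ·L/(v·dt) = -0.255982  →  δ = -0.2506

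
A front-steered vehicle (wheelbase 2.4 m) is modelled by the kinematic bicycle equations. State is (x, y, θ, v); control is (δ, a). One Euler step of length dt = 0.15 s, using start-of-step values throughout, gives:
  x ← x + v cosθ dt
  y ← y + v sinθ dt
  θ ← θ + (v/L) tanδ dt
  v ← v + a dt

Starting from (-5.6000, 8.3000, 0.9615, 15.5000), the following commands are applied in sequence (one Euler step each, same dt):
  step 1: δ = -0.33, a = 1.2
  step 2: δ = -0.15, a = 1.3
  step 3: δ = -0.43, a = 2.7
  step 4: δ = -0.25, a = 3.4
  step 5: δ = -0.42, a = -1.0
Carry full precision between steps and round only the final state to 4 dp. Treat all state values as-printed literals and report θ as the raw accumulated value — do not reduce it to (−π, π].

(4.6334, 12.1772, -0.7019, 16.6400)

after step 1 (δ=-0.33, a=1.2): (-4.269424, 10.206618, 0.629679, 15.680000)
after step 2 (δ=-0.15, a=1.3): (-2.368499, 11.591677, 0.481567, 15.875000)
after step 3 (δ=-0.43, a=2.7): (-0.258068, 12.694596, 0.026528, 16.280000)
after step 4 (δ=-0.25, a=3.4): (2.183073, 12.759371, -0.233282, 16.790000)
after step 5 (δ=-0.42, a=-1.0): (4.633354, 12.177165, -0.701904, 16.640000)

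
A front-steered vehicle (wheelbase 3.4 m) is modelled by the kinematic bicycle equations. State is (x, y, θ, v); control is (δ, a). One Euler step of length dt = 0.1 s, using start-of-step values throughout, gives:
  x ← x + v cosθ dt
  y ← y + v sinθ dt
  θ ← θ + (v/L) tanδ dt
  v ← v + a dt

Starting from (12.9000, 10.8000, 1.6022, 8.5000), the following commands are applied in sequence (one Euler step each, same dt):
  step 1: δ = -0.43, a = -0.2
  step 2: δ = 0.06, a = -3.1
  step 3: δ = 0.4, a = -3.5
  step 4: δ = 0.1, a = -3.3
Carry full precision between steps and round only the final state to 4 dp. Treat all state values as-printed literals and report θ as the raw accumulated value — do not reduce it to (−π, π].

(12.9735, 14.0913, 1.6272, 7.4900)

after step 1 (δ=-0.43, a=-0.2): (12.873311, 11.649581, 1.487545, 8.480000)
after step 2 (δ=0.06, a=-3.1): (12.943827, 12.494644, 1.502527, 8.170000)
after step 3 (δ=0.4, a=-3.5): (12.999559, 13.309741, 1.604122, 7.820000)
after step 4 (δ=0.1, a=-3.3): (12.973503, 14.091307, 1.627199, 7.490000)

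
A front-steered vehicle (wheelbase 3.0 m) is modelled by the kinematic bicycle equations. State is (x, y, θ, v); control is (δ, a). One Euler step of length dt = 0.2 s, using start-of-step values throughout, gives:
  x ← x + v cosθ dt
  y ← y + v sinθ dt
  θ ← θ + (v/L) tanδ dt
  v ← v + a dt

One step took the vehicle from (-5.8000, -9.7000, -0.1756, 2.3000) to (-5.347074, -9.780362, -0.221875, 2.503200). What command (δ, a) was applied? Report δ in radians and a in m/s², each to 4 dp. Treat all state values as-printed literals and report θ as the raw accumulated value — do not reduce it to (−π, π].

a = (v'−v)/dt = (0.203200)/0.2 = 1.0160
Δθ = θ'−θ = -0.046275;  (v·dt/L) = 2.3000·0.2/3.0 = 0.153333
tan δ = Δθ·L/(v·dt) = -0.301793  →  δ = -0.2931

δ = -0.2931, a = 1.0160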